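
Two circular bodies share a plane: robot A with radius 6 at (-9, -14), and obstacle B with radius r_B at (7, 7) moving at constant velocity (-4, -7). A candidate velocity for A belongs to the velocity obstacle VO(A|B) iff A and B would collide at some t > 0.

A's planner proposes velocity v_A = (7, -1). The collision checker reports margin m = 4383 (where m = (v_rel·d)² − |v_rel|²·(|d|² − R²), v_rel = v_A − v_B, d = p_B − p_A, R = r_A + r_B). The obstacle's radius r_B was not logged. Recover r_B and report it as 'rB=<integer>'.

m = 4383
d = (16, 21);  v_rel = (11, 6),  |v_rel|² = 157
v_rel×d = (11)·(21) − (6)·(16) = 135
since m = R²·157 − 135²:  R² = (18225 + 4383) / 157 = 144
R = √144 = 12  ⇒  r_B = 12 − 6 = 6

rB=6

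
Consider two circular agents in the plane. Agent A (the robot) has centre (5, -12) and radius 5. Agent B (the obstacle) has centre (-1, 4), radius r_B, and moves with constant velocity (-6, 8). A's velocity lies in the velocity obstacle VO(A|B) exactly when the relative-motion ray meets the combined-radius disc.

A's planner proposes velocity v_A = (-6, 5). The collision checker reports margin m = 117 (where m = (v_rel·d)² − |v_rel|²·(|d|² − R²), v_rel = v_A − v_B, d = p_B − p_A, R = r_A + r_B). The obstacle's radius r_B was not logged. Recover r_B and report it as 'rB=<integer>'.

m = 117
d = (-6, 16);  v_rel = (0, -3),  |v_rel|² = 9
v_rel×d = (0)·(16) − (-3)·(-6) = -18
since m = R²·9 − (-18)²:  R² = (324 + 117) / 9 = 49
R = √49 = 7  ⇒  r_B = 7 − 5 = 2

rB=2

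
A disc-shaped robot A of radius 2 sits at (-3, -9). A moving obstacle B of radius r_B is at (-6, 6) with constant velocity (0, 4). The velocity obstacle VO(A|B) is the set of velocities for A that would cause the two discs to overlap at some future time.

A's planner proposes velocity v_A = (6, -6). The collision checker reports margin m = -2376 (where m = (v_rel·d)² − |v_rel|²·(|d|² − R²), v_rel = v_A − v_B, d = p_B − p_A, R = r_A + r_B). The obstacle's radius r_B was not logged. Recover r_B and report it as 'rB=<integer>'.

m = -2376
d = (-3, 15);  v_rel = (6, -10),  |v_rel|² = 136
v_rel×d = (6)·(15) − (-10)·(-3) = 60
since m = R²·136 − 60²:  R² = (3600 + -2376) / 136 = 9
R = √9 = 3  ⇒  r_B = 3 − 2 = 1

rB=1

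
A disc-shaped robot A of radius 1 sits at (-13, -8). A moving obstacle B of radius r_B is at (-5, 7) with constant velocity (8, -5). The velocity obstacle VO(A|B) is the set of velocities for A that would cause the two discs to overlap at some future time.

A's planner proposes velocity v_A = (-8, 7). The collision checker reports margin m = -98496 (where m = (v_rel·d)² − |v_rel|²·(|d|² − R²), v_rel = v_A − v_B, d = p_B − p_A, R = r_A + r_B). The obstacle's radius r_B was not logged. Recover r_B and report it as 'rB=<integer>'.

m = -98496
d = (8, 15);  v_rel = (-16, 12),  |v_rel|² = 400
v_rel×d = (-16)·(15) − (12)·(8) = -336
since m = R²·400 − (-336)²:  R² = (112896 + -98496) / 400 = 36
R = √36 = 6  ⇒  r_B = 6 − 1 = 5

rB=5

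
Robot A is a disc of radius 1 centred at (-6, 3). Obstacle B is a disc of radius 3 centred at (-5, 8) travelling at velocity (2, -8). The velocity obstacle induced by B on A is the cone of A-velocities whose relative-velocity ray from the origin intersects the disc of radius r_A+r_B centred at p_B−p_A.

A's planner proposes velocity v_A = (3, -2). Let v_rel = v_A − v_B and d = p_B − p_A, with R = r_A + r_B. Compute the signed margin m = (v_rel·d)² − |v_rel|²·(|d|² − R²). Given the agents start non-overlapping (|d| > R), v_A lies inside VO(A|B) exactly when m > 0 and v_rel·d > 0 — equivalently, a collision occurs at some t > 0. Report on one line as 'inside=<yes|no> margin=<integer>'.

d = (1, 5),  |d|² = 26;  R = 1+3 = 4,  c = 26−4² = 10
v_rel = (1, 6),  |v_rel|² = 37;  v_rel·d = (1)·(1) + (6)·(5) = 31
37·t² − 62·t + 10 = 0  ⇒  m = 31² − 37·10 = 591
m = 591 > 0,  v_rel·d = 31 > 0  ⇒  inside

inside=yes margin=591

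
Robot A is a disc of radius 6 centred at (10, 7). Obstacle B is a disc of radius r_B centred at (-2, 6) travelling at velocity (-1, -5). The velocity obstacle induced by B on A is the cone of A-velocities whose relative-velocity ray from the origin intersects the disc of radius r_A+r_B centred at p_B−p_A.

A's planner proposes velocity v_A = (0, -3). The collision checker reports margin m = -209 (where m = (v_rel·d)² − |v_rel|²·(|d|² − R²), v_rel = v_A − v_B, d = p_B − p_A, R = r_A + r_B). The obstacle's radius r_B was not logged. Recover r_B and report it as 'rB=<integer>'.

m = -209
d = (-12, -1);  v_rel = (1, 2),  |v_rel|² = 5
v_rel×d = (1)·(-1) − (2)·(-12) = 23
since m = R²·5 − 23²:  R² = (529 + -209) / 5 = 64
R = √64 = 8  ⇒  r_B = 8 − 6 = 2

rB=2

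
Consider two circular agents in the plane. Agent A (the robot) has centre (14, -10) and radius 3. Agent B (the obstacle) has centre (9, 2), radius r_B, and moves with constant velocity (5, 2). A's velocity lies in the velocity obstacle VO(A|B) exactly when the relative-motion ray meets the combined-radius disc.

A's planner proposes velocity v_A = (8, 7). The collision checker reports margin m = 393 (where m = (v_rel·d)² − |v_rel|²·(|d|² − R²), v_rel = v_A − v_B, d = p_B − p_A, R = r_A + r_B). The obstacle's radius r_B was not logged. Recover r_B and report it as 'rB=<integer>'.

m = 393
d = (-5, 12);  v_rel = (3, 5),  |v_rel|² = 34
v_rel×d = (3)·(12) − (5)·(-5) = 61
since m = R²·34 − 61²:  R² = (3721 + 393) / 34 = 121
R = √121 = 11  ⇒  r_B = 11 − 3 = 8

rB=8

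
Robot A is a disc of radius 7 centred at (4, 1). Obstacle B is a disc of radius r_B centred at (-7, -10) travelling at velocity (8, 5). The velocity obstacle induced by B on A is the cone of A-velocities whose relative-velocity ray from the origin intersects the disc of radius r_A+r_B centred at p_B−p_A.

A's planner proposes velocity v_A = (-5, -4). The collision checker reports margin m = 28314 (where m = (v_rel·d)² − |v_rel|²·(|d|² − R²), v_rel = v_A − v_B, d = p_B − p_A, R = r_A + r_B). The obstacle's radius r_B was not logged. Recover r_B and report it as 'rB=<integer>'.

m = 28314
d = (-11, -11);  v_rel = (-13, -9),  |v_rel|² = 250
v_rel×d = (-13)·(-11) − (-9)·(-11) = 44
since m = R²·250 − 44²:  R² = (1936 + 28314) / 250 = 121
R = √121 = 11  ⇒  r_B = 11 − 7 = 4

rB=4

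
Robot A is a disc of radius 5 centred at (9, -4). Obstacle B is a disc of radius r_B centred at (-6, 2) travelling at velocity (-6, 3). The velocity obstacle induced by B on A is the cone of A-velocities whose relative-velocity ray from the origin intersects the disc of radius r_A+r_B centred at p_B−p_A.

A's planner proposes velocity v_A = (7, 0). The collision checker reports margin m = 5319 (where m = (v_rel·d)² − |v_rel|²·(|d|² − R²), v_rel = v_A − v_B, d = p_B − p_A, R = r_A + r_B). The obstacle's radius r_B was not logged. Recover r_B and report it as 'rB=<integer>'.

m = 5319
d = (-15, 6);  v_rel = (13, -3),  |v_rel|² = 178
v_rel×d = (13)·(6) − (-3)·(-15) = 33
since m = R²·178 − 33²:  R² = (1089 + 5319) / 178 = 36
R = √36 = 6  ⇒  r_B = 6 − 5 = 1

rB=1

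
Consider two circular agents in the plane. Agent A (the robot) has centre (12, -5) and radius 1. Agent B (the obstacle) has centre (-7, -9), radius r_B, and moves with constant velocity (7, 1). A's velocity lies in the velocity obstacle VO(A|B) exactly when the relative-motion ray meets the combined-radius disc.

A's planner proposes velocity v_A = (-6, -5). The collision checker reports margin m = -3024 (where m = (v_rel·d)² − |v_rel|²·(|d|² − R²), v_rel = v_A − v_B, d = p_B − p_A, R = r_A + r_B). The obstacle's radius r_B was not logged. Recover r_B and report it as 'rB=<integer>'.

m = -3024
d = (-19, -4);  v_rel = (-13, -6),  |v_rel|² = 205
v_rel×d = (-13)·(-4) − (-6)·(-19) = -62
since m = R²·205 − (-62)²:  R² = (3844 + -3024) / 205 = 4
R = √4 = 2  ⇒  r_B = 2 − 1 = 1

rB=1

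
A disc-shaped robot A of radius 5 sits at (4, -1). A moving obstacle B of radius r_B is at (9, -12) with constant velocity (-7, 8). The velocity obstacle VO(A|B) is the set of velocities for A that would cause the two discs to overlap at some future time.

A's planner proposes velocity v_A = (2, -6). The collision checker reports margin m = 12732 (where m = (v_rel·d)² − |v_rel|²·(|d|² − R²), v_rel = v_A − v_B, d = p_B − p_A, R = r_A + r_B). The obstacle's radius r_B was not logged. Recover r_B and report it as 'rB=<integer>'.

m = 12732
d = (5, -11);  v_rel = (9, -14),  |v_rel|² = 277
v_rel×d = (9)·(-11) − (-14)·(5) = -29
since m = R²·277 − (-29)²:  R² = (841 + 12732) / 277 = 49
R = √49 = 7  ⇒  r_B = 7 − 5 = 2

rB=2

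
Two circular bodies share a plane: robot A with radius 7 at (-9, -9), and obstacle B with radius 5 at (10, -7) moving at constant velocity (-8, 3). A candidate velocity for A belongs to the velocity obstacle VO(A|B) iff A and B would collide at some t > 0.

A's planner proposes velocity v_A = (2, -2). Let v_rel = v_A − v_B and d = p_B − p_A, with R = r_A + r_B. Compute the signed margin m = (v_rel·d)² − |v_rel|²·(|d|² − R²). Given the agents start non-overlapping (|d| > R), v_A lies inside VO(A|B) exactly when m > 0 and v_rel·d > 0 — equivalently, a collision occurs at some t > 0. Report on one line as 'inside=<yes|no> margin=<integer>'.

d = (19, 2),  |d|² = 365;  R = 7+5 = 12,  c = 365−12² = 221
v_rel = (10, -5),  |v_rel|² = 125;  v_rel·d = (10)·(19) + (-5)·(2) = 180
125·t² − 360·t + 221 = 0  ⇒  m = 180² − 125·221 = 4775
m = 4775 > 0,  v_rel·d = 180 > 0  ⇒  inside

inside=yes margin=4775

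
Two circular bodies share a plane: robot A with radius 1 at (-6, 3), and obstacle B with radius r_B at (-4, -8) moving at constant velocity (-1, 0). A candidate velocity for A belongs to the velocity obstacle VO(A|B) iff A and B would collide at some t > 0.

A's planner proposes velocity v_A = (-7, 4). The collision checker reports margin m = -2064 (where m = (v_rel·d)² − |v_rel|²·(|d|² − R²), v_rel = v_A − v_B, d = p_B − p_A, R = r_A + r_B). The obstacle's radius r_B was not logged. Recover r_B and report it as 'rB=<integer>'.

m = -2064
d = (2, -11);  v_rel = (-6, 4),  |v_rel|² = 52
v_rel×d = (-6)·(-11) − (4)·(2) = 58
since m = R²·52 − 58²:  R² = (3364 + -2064) / 52 = 25
R = √25 = 5  ⇒  r_B = 5 − 1 = 4

rB=4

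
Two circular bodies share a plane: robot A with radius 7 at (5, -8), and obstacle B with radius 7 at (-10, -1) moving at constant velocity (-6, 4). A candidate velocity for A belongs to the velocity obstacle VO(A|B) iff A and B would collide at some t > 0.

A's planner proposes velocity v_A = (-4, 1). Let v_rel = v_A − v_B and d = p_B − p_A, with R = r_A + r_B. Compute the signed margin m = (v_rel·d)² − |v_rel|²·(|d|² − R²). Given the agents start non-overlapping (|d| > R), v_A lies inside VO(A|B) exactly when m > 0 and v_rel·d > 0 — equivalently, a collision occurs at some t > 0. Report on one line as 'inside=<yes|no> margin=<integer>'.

d = (-15, 7),  |d|² = 274;  R = 7+7 = 14,  c = 274−14² = 78
v_rel = (2, -3),  |v_rel|² = 13;  v_rel·d = (2)·(-15) + (-3)·(7) = -51
13·t² + 102·t + 78 = 0  ⇒  m = (-51)² − 13·78 = 1587
m = 1587 > 0,  v_rel·d = -51 < 0  ⇒  outside

inside=no margin=1587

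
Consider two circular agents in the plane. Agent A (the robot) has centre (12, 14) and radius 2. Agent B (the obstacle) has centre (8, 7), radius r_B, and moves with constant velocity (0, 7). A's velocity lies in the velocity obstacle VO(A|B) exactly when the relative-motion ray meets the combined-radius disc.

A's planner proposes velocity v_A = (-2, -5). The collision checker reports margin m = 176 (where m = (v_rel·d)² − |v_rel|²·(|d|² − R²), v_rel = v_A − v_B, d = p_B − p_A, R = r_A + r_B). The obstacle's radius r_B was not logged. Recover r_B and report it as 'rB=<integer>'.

m = 176
d = (-4, -7);  v_rel = (-2, -12),  |v_rel|² = 148
v_rel×d = (-2)·(-7) − (-12)·(-4) = -34
since m = R²·148 − (-34)²:  R² = (1156 + 176) / 148 = 9
R = √9 = 3  ⇒  r_B = 3 − 2 = 1

rB=1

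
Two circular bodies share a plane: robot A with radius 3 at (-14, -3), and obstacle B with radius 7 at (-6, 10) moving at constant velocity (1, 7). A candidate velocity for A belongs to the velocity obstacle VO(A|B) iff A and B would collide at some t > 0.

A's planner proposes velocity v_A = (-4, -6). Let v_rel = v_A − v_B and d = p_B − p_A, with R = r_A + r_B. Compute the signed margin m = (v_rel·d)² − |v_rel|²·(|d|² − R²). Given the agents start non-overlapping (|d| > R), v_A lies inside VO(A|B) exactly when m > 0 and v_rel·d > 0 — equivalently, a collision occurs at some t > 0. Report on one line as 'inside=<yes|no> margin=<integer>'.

d = (8, 13),  |d|² = 233;  R = 3+7 = 10,  c = 233−10² = 133
v_rel = (-5, -13),  |v_rel|² = 194;  v_rel·d = (-5)·(8) + (-13)·(13) = -209
194·t² + 418·t + 133 = 0  ⇒  m = (-209)² − 194·133 = 17879
m = 17879 > 0,  v_rel·d = -209 < 0  ⇒  outside

inside=no margin=17879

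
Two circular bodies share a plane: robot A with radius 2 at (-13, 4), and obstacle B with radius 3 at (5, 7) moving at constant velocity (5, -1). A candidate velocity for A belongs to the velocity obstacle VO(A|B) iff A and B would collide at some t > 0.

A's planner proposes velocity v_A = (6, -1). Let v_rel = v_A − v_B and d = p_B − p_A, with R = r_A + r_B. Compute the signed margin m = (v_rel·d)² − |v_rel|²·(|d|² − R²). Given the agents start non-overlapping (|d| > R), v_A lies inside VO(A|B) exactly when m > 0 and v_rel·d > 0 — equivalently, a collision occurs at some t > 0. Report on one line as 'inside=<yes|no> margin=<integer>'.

d = (18, 3),  |d|² = 333;  R = 2+3 = 5,  c = 333−5² = 308
v_rel = (1, 0),  |v_rel|² = 1;  v_rel·d = (1)·(18) + (0)·(3) = 18
1·t² − 36·t + 308 = 0  ⇒  m = 18² − 1·308 = 16
m = 16 > 0,  v_rel·d = 18 > 0  ⇒  inside

inside=yes margin=16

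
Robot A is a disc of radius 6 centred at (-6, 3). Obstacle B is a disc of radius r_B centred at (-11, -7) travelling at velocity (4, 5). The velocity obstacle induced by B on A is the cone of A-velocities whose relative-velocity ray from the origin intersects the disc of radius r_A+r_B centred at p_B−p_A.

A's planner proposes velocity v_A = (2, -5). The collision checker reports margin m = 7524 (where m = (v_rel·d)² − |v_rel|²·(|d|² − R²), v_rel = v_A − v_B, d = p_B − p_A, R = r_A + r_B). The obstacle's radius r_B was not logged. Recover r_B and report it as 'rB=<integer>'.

m = 7524
d = (-5, -10);  v_rel = (-2, -10),  |v_rel|² = 104
v_rel×d = (-2)·(-10) − (-10)·(-5) = -30
since m = R²·104 − (-30)²:  R² = (900 + 7524) / 104 = 81
R = √81 = 9  ⇒  r_B = 9 − 6 = 3

rB=3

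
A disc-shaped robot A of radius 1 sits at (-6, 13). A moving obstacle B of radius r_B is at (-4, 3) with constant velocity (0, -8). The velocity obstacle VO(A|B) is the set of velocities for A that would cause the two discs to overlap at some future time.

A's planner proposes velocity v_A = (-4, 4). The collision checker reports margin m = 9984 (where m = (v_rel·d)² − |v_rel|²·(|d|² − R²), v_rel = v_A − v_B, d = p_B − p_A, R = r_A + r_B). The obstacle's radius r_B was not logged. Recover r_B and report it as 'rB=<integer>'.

m = 9984
d = (2, -10);  v_rel = (-4, 12),  |v_rel|² = 160
v_rel×d = (-4)·(-10) − (12)·(2) = 16
since m = R²·160 − 16²:  R² = (256 + 9984) / 160 = 64
R = √64 = 8  ⇒  r_B = 8 − 1 = 7

rB=7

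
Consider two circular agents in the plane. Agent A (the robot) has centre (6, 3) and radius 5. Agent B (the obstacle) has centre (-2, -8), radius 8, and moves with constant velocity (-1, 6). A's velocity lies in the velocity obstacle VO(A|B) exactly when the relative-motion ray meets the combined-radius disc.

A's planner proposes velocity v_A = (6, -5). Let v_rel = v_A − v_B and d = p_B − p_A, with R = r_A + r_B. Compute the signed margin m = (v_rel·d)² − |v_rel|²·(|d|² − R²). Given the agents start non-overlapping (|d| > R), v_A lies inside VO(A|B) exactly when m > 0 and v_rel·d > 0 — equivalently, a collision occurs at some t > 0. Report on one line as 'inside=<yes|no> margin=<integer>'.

d = (-8, -11),  |d|² = 185;  R = 5+8 = 13,  c = 185−13² = 16
v_rel = (7, -11),  |v_rel|² = 170;  v_rel·d = (7)·(-8) + (-11)·(-11) = 65
170·t² − 130·t + 16 = 0  ⇒  m = 65² − 170·16 = 1505
m = 1505 > 0,  v_rel·d = 65 > 0  ⇒  inside

inside=yes margin=1505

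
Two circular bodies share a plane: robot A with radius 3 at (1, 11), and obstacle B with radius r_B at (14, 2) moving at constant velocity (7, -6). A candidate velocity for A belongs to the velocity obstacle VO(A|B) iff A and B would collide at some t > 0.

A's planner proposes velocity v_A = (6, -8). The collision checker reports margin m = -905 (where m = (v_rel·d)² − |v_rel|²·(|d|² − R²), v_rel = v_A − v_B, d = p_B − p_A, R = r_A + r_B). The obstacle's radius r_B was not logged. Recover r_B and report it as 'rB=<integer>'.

m = -905
d = (13, -9);  v_rel = (-1, -2),  |v_rel|² = 5
v_rel×d = (-1)·(-9) − (-2)·(13) = 35
since m = R²·5 − 35²:  R² = (1225 + -905) / 5 = 64
R = √64 = 8  ⇒  r_B = 8 − 3 = 5

rB=5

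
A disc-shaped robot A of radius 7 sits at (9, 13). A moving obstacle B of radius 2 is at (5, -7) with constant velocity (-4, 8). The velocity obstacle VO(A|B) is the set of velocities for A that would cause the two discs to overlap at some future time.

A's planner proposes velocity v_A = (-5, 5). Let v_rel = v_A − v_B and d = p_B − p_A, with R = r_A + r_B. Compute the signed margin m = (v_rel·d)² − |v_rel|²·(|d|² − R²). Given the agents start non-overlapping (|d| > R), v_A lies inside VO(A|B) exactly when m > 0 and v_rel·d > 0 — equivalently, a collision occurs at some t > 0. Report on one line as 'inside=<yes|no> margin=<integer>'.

d = (-4, -20),  |d|² = 416;  R = 7+2 = 9,  c = 416−9² = 335
v_rel = (-1, -3),  |v_rel|² = 10;  v_rel·d = (-1)·(-4) + (-3)·(-20) = 64
10·t² − 128·t + 335 = 0  ⇒  m = 64² − 10·335 = 746
m = 746 > 0,  v_rel·d = 64 > 0  ⇒  inside

inside=yes margin=746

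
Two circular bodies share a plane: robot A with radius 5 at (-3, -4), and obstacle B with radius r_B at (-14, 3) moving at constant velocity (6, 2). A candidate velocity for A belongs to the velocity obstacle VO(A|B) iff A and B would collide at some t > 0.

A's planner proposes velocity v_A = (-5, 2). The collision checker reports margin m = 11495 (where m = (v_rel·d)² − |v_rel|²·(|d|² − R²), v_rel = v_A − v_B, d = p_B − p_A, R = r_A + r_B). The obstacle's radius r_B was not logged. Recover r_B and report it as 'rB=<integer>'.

m = 11495
d = (-11, 7);  v_rel = (-11, 0),  |v_rel|² = 121
v_rel×d = (-11)·(7) − (0)·(-11) = -77
since m = R²·121 − (-77)²:  R² = (5929 + 11495) / 121 = 144
R = √144 = 12  ⇒  r_B = 12 − 5 = 7

rB=7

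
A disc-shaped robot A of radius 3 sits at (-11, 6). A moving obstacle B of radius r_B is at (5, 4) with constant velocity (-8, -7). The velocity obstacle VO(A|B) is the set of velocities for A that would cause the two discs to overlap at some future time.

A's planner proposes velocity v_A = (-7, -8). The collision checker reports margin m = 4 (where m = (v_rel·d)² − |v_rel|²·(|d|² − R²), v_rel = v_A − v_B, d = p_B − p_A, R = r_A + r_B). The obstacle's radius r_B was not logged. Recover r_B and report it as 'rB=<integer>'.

m = 4
d = (16, -2);  v_rel = (1, -1),  |v_rel|² = 2
v_rel×d = (1)·(-2) − (-1)·(16) = 14
since m = R²·2 − 14²:  R² = (196 + 4) / 2 = 100
R = √100 = 10  ⇒  r_B = 10 − 3 = 7

rB=7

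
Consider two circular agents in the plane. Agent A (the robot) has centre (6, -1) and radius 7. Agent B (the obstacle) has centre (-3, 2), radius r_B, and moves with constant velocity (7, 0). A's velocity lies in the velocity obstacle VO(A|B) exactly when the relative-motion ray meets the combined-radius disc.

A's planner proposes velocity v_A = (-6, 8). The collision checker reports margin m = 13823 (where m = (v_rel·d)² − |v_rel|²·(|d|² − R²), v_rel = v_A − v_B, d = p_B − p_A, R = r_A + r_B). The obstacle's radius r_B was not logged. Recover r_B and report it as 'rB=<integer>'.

m = 13823
d = (-9, 3);  v_rel = (-13, 8),  |v_rel|² = 233
v_rel×d = (-13)·(3) − (8)·(-9) = 33
since m = R²·233 − 33²:  R² = (1089 + 13823) / 233 = 64
R = √64 = 8  ⇒  r_B = 8 − 7 = 1

rB=1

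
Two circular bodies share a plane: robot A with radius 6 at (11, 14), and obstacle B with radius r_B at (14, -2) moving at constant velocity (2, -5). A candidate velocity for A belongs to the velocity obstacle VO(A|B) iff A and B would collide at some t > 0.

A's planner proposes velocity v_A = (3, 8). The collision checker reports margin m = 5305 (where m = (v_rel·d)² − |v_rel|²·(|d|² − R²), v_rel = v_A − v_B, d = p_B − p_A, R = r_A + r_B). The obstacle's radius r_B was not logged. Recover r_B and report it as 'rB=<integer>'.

m = 5305
d = (3, -16);  v_rel = (1, 13),  |v_rel|² = 170
v_rel×d = (1)·(-16) − (13)·(3) = -55
since m = R²·170 − (-55)²:  R² = (3025 + 5305) / 170 = 49
R = √49 = 7  ⇒  r_B = 7 − 6 = 1

rB=1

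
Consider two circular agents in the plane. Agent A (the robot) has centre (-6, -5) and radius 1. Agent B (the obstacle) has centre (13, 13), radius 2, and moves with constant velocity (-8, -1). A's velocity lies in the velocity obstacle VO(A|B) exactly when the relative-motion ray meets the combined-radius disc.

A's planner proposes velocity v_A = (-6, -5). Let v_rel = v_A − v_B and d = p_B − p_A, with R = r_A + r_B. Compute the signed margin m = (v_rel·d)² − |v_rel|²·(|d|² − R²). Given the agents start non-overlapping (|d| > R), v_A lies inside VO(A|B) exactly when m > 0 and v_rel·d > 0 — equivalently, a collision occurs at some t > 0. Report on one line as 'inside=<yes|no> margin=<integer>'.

d = (19, 18),  |d|² = 685;  R = 1+2 = 3,  c = 685−3² = 676
v_rel = (2, -4),  |v_rel|² = 20;  v_rel·d = (2)·(19) + (-4)·(18) = -34
20·t² + 68·t + 676 = 0  ⇒  m = (-34)² − 20·676 = -12364
m = -12364 < 0,  v_rel·d = -34 < 0  ⇒  outside

inside=no margin=-12364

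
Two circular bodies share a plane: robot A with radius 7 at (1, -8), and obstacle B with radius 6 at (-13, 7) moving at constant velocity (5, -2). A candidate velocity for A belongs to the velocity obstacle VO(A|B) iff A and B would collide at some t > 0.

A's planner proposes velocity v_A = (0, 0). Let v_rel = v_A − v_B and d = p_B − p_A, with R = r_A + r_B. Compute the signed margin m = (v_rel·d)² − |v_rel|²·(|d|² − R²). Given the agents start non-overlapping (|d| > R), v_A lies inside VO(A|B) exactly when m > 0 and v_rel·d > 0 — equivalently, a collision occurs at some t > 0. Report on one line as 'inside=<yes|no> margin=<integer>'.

d = (-14, 15),  |d|² = 421;  R = 7+6 = 13,  c = 421−13² = 252
v_rel = (-5, 2),  |v_rel|² = 29;  v_rel·d = (-5)·(-14) + (2)·(15) = 100
29·t² − 200·t + 252 = 0  ⇒  m = 100² − 29·252 = 2692
m = 2692 > 0,  v_rel·d = 100 > 0  ⇒  inside

inside=yes margin=2692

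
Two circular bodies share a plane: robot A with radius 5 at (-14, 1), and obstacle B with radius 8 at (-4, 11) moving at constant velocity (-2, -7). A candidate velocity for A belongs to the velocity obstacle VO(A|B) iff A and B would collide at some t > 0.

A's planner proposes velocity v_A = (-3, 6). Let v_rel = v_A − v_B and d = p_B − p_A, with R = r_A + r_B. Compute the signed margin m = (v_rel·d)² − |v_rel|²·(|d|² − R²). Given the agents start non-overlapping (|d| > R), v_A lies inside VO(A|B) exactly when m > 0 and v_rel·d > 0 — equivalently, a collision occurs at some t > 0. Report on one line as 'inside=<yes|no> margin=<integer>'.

d = (10, 10),  |d|² = 200;  R = 5+8 = 13,  c = 200−13² = 31
v_rel = (-1, 13),  |v_rel|² = 170;  v_rel·d = (-1)·(10) + (13)·(10) = 120
170·t² − 240·t + 31 = 0  ⇒  m = 120² − 170·31 = 9130
m = 9130 > 0,  v_rel·d = 120 > 0  ⇒  inside

inside=yes margin=9130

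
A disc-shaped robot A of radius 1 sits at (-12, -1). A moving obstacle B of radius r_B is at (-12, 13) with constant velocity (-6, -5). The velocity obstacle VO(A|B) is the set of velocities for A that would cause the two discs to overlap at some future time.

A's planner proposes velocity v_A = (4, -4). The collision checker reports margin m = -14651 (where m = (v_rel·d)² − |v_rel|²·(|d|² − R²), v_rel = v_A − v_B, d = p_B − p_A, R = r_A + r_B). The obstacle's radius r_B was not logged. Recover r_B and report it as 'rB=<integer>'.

m = -14651
d = (0, 14);  v_rel = (10, 1),  |v_rel|² = 101
v_rel×d = (10)·(14) − (1)·(0) = 140
since m = R²·101 − 140²:  R² = (19600 + -14651) / 101 = 49
R = √49 = 7  ⇒  r_B = 7 − 1 = 6

rB=6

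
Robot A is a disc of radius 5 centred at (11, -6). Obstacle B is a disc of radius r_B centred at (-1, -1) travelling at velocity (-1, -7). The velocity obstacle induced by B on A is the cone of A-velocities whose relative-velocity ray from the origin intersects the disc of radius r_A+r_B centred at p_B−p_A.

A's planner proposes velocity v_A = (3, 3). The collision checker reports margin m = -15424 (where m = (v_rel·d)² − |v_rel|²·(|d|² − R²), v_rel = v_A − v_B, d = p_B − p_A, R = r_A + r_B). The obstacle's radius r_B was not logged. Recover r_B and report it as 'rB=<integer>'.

m = -15424
d = (-12, 5);  v_rel = (4, 10),  |v_rel|² = 116
v_rel×d = (4)·(5) − (10)·(-12) = 140
since m = R²·116 − 140²:  R² = (19600 + -15424) / 116 = 36
R = √36 = 6  ⇒  r_B = 6 − 5 = 1

rB=1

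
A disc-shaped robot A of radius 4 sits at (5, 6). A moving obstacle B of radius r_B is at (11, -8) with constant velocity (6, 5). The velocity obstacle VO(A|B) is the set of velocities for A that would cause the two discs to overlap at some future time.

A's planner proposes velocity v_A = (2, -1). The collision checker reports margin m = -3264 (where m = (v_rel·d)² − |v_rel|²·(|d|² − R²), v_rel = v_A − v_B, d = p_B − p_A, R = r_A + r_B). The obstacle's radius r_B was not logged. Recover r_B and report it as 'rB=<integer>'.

m = -3264
d = (6, -14);  v_rel = (-4, -6),  |v_rel|² = 52
v_rel×d = (-4)·(-14) − (-6)·(6) = 92
since m = R²·52 − 92²:  R² = (8464 + -3264) / 52 = 100
R = √100 = 10  ⇒  r_B = 10 − 4 = 6

rB=6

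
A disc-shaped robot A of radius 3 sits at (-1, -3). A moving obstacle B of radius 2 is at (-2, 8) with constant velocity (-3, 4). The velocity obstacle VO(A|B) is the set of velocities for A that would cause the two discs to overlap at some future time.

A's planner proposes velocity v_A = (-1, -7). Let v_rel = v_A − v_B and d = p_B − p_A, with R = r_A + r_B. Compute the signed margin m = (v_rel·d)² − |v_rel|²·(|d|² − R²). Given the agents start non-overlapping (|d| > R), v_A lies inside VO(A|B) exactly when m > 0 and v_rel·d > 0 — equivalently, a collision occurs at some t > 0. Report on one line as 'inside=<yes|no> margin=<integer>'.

d = (-1, 11),  |d|² = 122;  R = 3+2 = 5,  c = 122−5² = 97
v_rel = (2, -11),  |v_rel|² = 125;  v_rel·d = (2)·(-1) + (-11)·(11) = -123
125·t² + 246·t + 97 = 0  ⇒  m = (-123)² − 125·97 = 3004
m = 3004 > 0,  v_rel·d = -123 < 0  ⇒  outside

inside=no margin=3004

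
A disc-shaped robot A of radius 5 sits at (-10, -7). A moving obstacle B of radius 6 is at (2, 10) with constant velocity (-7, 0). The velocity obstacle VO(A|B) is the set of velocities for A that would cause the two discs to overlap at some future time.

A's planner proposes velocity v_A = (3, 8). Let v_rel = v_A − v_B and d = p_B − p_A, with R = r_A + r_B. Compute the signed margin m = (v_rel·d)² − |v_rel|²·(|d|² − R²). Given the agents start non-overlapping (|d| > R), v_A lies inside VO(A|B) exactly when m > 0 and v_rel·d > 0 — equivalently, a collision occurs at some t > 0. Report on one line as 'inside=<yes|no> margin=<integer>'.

d = (12, 17),  |d|² = 433;  R = 5+6 = 11,  c = 433−11² = 312
v_rel = (10, 8),  |v_rel|² = 164;  v_rel·d = (10)·(12) + (8)·(17) = 256
164·t² − 512·t + 312 = 0  ⇒  m = 256² − 164·312 = 14368
m = 14368 > 0,  v_rel·d = 256 > 0  ⇒  inside

inside=yes margin=14368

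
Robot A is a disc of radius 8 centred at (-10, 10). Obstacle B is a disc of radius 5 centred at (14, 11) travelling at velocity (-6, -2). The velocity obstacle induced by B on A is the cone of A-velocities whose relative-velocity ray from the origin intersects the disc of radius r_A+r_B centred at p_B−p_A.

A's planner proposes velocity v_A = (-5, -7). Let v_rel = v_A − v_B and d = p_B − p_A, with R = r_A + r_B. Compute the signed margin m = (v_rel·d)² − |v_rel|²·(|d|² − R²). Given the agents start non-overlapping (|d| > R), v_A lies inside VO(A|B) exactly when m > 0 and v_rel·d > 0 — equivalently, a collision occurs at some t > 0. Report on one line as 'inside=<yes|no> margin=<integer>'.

d = (24, 1),  |d|² = 577;  R = 8+5 = 13,  c = 577−13² = 408
v_rel = (1, -5),  |v_rel|² = 26;  v_rel·d = (1)·(24) + (-5)·(1) = 19
26·t² − 38·t + 408 = 0  ⇒  m = 19² − 26·408 = -10247
m = -10247 < 0,  v_rel·d = 19 > 0  ⇒  outside

inside=no margin=-10247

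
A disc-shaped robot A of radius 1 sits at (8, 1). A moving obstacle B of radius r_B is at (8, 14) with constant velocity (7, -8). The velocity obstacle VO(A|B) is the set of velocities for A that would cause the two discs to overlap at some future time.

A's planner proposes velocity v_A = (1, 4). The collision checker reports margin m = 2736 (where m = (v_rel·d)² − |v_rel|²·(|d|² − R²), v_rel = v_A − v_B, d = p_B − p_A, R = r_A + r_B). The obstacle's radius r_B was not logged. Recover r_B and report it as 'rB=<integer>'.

m = 2736
d = (0, 13);  v_rel = (-6, 12),  |v_rel|² = 180
v_rel×d = (-6)·(13) − (12)·(0) = -78
since m = R²·180 − (-78)²:  R² = (6084 + 2736) / 180 = 49
R = √49 = 7  ⇒  r_B = 7 − 1 = 6

rB=6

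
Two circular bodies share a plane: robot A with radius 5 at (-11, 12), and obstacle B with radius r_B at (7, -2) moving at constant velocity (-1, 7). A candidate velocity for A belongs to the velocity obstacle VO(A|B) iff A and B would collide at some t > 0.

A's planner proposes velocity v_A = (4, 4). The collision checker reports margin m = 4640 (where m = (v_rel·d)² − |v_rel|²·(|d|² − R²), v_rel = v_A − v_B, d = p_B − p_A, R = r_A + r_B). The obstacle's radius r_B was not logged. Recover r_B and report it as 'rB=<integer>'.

m = 4640
d = (18, -14);  v_rel = (5, -3),  |v_rel|² = 34
v_rel×d = (5)·(-14) − (-3)·(18) = -16
since m = R²·34 − (-16)²:  R² = (256 + 4640) / 34 = 144
R = √144 = 12  ⇒  r_B = 12 − 5 = 7

rB=7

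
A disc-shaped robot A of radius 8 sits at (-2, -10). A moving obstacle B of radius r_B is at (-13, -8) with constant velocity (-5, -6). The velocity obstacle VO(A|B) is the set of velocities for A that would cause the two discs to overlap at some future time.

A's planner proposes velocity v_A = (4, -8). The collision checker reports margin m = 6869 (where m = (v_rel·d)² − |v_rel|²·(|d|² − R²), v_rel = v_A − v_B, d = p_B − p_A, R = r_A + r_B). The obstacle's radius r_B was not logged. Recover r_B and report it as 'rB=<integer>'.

m = 6869
d = (-11, 2);  v_rel = (9, -2),  |v_rel|² = 85
v_rel×d = (9)·(2) − (-2)·(-11) = -4
since m = R²·85 − (-4)²:  R² = (16 + 6869) / 85 = 81
R = √81 = 9  ⇒  r_B = 9 − 8 = 1

rB=1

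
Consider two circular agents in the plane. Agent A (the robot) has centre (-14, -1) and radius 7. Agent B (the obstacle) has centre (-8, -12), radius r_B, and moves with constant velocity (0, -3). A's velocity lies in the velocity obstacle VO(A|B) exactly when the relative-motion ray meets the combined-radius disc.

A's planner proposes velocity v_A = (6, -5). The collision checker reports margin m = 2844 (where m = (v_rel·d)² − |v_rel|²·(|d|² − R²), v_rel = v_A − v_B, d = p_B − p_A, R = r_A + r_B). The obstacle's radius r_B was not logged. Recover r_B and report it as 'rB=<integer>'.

m = 2844
d = (6, -11);  v_rel = (6, -2),  |v_rel|² = 40
v_rel×d = (6)·(-11) − (-2)·(6) = -54
since m = R²·40 − (-54)²:  R² = (2916 + 2844) / 40 = 144
R = √144 = 12  ⇒  r_B = 12 − 7 = 5

rB=5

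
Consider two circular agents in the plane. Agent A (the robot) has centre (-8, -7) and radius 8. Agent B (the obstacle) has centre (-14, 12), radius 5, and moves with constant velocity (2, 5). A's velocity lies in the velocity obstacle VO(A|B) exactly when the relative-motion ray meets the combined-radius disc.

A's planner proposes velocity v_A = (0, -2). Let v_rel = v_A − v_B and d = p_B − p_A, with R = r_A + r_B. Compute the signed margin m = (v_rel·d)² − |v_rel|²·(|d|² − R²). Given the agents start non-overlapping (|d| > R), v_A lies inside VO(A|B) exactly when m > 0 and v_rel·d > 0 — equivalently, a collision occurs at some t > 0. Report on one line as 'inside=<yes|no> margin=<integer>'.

d = (-6, 19),  |d|² = 397;  R = 8+5 = 13,  c = 397−13² = 228
v_rel = (-2, -7),  |v_rel|² = 53;  v_rel·d = (-2)·(-6) + (-7)·(19) = -121
53·t² + 242·t + 228 = 0  ⇒  m = (-121)² − 53·228 = 2557
m = 2557 > 0,  v_rel·d = -121 < 0  ⇒  outside

inside=no margin=2557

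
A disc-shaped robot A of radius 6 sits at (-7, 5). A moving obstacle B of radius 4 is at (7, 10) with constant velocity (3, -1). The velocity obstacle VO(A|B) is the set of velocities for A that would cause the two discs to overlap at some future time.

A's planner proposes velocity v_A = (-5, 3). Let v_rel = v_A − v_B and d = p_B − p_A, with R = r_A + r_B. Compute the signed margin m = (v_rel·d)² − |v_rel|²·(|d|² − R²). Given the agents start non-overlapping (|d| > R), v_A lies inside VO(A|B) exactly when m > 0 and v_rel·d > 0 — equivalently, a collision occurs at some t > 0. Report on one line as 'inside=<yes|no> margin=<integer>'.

d = (14, 5),  |d|² = 221;  R = 6+4 = 10,  c = 221−10² = 121
v_rel = (-8, 4),  |v_rel|² = 80;  v_rel·d = (-8)·(14) + (4)·(5) = -92
80·t² + 184·t + 121 = 0  ⇒  m = (-92)² − 80·121 = -1216
m = -1216 < 0,  v_rel·d = -92 < 0  ⇒  outside

inside=no margin=-1216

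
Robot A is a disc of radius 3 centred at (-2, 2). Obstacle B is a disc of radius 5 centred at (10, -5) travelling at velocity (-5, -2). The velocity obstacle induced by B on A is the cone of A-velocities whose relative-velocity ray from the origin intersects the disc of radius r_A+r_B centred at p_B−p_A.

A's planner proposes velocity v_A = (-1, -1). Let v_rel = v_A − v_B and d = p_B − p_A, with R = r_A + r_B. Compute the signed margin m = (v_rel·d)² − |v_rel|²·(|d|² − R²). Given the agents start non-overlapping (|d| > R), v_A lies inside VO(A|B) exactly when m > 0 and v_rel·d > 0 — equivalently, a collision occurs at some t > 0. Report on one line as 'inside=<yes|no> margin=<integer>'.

d = (12, -7),  |d|² = 193;  R = 3+5 = 8,  c = 193−8² = 129
v_rel = (4, 1),  |v_rel|² = 17;  v_rel·d = (4)·(12) + (1)·(-7) = 41
17·t² − 82·t + 129 = 0  ⇒  m = 41² − 17·129 = -512
m = -512 < 0,  v_rel·d = 41 > 0  ⇒  outside

inside=no margin=-512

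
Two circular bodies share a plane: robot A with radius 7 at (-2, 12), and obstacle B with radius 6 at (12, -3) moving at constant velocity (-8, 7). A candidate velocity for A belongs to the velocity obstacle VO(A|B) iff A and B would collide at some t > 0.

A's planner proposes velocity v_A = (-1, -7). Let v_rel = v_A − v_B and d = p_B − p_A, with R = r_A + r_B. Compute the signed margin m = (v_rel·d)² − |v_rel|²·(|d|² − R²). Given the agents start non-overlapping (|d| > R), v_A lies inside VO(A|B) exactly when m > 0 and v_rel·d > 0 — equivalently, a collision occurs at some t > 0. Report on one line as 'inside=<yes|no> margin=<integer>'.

d = (14, -15),  |d|² = 421;  R = 7+6 = 13,  c = 421−13² = 252
v_rel = (7, -14),  |v_rel|² = 245;  v_rel·d = (7)·(14) + (-14)·(-15) = 308
245·t² − 616·t + 252 = 0  ⇒  m = 308² − 245·252 = 33124
m = 33124 > 0,  v_rel·d = 308 > 0  ⇒  inside

inside=yes margin=33124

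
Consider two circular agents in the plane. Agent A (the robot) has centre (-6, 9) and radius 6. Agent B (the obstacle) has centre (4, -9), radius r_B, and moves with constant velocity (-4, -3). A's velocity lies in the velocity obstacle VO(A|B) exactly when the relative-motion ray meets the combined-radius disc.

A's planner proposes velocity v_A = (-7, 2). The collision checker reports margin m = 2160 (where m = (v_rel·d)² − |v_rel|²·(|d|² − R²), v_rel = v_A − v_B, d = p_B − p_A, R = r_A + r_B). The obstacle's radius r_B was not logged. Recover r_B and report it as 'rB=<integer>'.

m = 2160
d = (10, -18);  v_rel = (-3, 5),  |v_rel|² = 34
v_rel×d = (-3)·(-18) − (5)·(10) = 4
since m = R²·34 − 4²:  R² = (16 + 2160) / 34 = 64
R = √64 = 8  ⇒  r_B = 8 − 6 = 2

rB=2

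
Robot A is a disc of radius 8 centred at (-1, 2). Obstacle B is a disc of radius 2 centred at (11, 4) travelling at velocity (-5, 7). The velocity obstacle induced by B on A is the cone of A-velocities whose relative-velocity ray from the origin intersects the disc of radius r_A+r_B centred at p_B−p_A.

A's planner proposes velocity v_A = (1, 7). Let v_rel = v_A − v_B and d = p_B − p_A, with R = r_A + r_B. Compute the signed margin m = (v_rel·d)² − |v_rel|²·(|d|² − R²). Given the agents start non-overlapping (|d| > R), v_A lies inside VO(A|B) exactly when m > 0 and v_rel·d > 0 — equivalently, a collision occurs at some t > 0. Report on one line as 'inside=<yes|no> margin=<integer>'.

d = (12, 2),  |d|² = 148;  R = 8+2 = 10,  c = 148−10² = 48
v_rel = (6, 0),  |v_rel|² = 36;  v_rel·d = (6)·(12) + (0)·(2) = 72
36·t² − 144·t + 48 = 0  ⇒  m = 72² − 36·48 = 3456
m = 3456 > 0,  v_rel·d = 72 > 0  ⇒  inside

inside=yes margin=3456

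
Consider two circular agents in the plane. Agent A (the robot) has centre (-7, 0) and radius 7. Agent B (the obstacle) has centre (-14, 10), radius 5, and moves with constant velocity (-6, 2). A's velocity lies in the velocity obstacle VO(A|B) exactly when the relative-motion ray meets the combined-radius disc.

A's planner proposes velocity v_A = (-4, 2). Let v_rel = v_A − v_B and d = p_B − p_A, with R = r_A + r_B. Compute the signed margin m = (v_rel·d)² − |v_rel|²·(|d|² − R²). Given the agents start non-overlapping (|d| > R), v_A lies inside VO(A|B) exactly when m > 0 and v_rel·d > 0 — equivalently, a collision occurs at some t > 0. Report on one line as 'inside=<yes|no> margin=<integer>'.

d = (-7, 10),  |d|² = 149;  R = 7+5 = 12,  c = 149−12² = 5
v_rel = (2, 0),  |v_rel|² = 4;  v_rel·d = (2)·(-7) + (0)·(10) = -14
4·t² + 28·t + 5 = 0  ⇒  m = (-14)² − 4·5 = 176
m = 176 > 0,  v_rel·d = -14 < 0  ⇒  outside

inside=no margin=176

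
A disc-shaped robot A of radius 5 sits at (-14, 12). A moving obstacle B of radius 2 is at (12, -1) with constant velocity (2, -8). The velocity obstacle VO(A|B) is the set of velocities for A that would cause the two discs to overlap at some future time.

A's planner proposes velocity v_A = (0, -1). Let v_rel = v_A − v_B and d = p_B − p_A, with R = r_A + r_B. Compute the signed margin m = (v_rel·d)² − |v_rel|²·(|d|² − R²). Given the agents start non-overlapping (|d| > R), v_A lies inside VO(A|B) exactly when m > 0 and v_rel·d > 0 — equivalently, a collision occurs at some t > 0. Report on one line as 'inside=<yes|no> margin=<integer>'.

d = (26, -13),  |d|² = 845;  R = 5+2 = 7,  c = 845−7² = 796
v_rel = (-2, 7),  |v_rel|² = 53;  v_rel·d = (-2)·(26) + (7)·(-13) = -143
53·t² + 286·t + 796 = 0  ⇒  m = (-143)² − 53·796 = -21739
m = -21739 < 0,  v_rel·d = -143 < 0  ⇒  outside

inside=no margin=-21739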